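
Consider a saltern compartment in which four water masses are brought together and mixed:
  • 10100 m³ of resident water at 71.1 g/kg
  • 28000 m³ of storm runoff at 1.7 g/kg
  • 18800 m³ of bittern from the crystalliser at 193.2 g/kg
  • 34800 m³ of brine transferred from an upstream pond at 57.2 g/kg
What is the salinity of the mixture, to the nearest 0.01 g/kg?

Total salt / total volume:
salt = 10,100×71.1 + 28,000×1.7 + 18,800×193.2 + 34,800×57.2 = 718,110 + 47,600 + 3,632,160 + 1,990,560 = 6,388,430
volume = 10,100 + 28,000 + 18,800 + 34,800 = 91,700 m³
S = 6,388,430 / 91,700 = 69.6666 g/kg

69.67 g/kg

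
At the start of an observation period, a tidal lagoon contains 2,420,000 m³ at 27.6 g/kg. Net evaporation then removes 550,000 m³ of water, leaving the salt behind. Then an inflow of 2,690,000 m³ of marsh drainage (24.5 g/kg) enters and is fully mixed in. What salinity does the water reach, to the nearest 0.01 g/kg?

After evaporation: salt = 2,420,000×27.6 = 66,792,000; volume = 2,420,000 − 550,000 = 1,870,000 m³
After mixing: salt = 66,792,000 + 2,690,000×24.5 = 132,697,000; volume = 1,870,000 + 2,690,000 = 4,560,000 m³
S = 132,697,000 / 4,560,000 = 29.1002 g/kg

29.10 g/kg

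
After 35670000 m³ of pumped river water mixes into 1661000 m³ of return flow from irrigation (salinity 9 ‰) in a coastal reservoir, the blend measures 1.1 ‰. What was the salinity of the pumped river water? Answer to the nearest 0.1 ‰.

Salt balance: 1,661,000×9 + 35,670,000×S = 37,331,000×1.1
14,949,000 + 35,670,000·S = 41,064,100
S = (41,064,100 − 14,949,000) / 35,670,000 = 0.7321 ‰

0.7 ‰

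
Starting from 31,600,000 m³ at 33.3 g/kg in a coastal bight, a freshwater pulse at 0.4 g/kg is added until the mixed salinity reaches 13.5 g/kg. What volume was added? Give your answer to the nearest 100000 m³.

47800000 m³

Salt balance: 31,600,000×33.3 + V×0.4 = (31,600,000+V)×13.5
1,052,280,000 + 0.4V = 426,600,000 + 13.5V
625,680,000 = 13.1V
V = 47,761,832.06 m³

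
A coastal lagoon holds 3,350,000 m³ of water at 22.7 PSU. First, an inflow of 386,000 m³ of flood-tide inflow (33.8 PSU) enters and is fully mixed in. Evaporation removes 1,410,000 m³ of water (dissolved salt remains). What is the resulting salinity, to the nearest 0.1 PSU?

38.3 PSU

After mixing: salt = 3,350,000×22.7 + 386,000×33.8 = 89,091,800; volume = 3,736,000 m³
After evaporation: salt unchanged = 89,091,800; volume = 3,736,000 − 1,410,000 = 2,326,000 m³
S = 89,091,800 / 2,326,000 = 38.3026 PSU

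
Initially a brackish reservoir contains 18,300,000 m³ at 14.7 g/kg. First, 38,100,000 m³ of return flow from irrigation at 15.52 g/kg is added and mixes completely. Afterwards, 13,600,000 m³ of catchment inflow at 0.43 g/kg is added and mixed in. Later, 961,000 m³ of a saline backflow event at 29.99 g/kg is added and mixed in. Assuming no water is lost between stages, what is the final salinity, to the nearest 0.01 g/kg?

12.61 g/kg

By conservation of dissolved salt,
Initial salt = 18,300,000×14.7 = 269,010,000
After stage 1: salt = 269,010,000 + 38,100,000×15.52 = 860,322,000; volume = 56,400,000 m³; S = 15.254 g/kg
After stage 2: salt = 860,322,000 + 13,600,000×0.43 = 866,170,000; volume = 70,000,000 m³; S = 12.374 g/kg
After stage 3: salt = 866,170,000 + 961,000×29.99 = 894,990,390; volume = 70,961,000 m³
S = 894,990,390 / 70,961,000 = 12.6124 g/kg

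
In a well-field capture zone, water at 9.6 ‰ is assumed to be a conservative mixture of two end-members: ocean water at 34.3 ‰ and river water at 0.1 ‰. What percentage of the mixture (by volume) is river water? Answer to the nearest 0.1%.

Let f be the freshwater fraction. Salt balance per unit volume:
f×0.1 + (1−f)×34.3 = 9.6
f = (34.3 − 9.6) / (34.3 − 0.1) = 24.7/34.2 = 0.7222

72.2%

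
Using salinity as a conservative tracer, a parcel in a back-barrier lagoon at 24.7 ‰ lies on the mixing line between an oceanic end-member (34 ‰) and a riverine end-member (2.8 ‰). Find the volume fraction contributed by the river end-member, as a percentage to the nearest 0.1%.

29.8%

Let f be the freshwater fraction. Salt balance per unit volume:
f×2.8 + (1−f)×34 = 24.7
f = (34 − 24.7) / (34 − 2.8) = 9.3/31.2 = 0.2981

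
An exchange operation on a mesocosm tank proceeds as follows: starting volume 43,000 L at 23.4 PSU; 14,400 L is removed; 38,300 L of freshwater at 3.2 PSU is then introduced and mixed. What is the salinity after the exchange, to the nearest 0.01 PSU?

11.84 PSU

Remaining after removal: 28,600 L at 23.4 PSU (salt = 669,240)
After addition: salt = 669,240 + 38,300×3.2 = 791,800; volume = 66,900 L
S = 791,800 / 66,900 = 11.8356 PSU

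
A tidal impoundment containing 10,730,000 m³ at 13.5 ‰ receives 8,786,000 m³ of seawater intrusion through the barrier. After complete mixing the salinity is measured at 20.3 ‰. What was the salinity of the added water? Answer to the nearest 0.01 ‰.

28.60 ‰

Salt balance: 10,730,000×13.5 + 8,786,000×S = 19,516,000×20.3
144,855,000 + 8,786,000·S = 396,174,800
S = (396,174,800 − 144,855,000) / 8,786,000 = 28.6046 ‰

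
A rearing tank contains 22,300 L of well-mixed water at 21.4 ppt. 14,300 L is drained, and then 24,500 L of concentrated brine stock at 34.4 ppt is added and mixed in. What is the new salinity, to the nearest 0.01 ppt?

Remaining after removal: 8,000 L at 21.4 ppt (salt = 171,200)
After addition: salt = 171,200 + 24,500×34.4 = 1,014,000; volume = 32,500 L
S = 1,014,000 / 32,500 = 31.2 ppt

31.20 ppt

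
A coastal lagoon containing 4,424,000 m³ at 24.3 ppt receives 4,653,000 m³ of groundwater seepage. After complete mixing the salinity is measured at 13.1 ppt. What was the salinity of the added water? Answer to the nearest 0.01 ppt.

Salt balance: 4,424,000×24.3 + 4,653,000×S = 9,077,000×13.1
107,503,200 + 4,653,000·S = 118,908,700
S = (118,908,700 − 107,503,200) / 4,653,000 = 2.4512 ppt

2.45 ppt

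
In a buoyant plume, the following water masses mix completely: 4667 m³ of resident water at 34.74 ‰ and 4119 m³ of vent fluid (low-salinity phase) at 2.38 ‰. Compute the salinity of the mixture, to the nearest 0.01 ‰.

19.57 ‰

Conserving salt mass:
salt = 4,667×34.74 + 4,119×2.38 = 162,131.58 + 9,803.22 = 171,934.8
volume = 4,667 + 4,119 = 8,786 m³
S = 171,934.8 / 8,786 = 19.5692 ‰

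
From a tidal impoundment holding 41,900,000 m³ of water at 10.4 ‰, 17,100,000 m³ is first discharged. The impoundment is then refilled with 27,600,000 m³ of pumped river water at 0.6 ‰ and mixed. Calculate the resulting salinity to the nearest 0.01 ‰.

5.24 ‰

Remaining after removal: 24,800,000 m³ at 10.4 ‰ (salt = 257,920,000)
After addition: salt = 257,920,000 + 27,600,000×0.6 = 274,480,000; volume = 52,400,000 m³
S = 274,480,000 / 52,400,000 = 5.2382 ‰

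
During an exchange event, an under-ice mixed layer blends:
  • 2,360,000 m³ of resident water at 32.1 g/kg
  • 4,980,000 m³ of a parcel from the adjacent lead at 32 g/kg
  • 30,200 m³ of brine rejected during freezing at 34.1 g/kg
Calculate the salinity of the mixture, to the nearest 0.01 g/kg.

Conserving salt mass:
salt = 2,360,000×32.1 + 4,980,000×32 + 30,200×34.1 = 75,756,000 + 159,360,000 + 1,029,820 = 236,145,820
volume = 2,360,000 + 4,980,000 + 30,200 = 7,370,200 m³
S = 236,145,820 / 7,370,200 = 32.0406 g/kg

32.04 g/kg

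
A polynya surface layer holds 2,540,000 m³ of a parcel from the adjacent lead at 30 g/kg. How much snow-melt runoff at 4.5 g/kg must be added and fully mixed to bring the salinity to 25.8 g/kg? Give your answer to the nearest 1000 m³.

501000 m³

Salt balance: 2,540,000×30 + V×4.5 = (2,540,000+V)×25.8
76,200,000 + 4.5V = 65,532,000 + 25.8V
10,668,000 = 21.3V
V = 500,845.07 m³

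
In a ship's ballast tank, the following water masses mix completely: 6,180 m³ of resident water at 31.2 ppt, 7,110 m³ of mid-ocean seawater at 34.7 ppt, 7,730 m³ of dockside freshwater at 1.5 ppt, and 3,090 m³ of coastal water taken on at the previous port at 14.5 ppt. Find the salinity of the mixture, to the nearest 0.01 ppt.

20.57 ppt

Conserving salt mass:
salt = 6,180×31.2 + 7,110×34.7 + 7,730×1.5 + 3,090×14.5 = 192,816 + 246,717 + 11,595 + 44,805 = 495,933
volume = 6,180 + 7,110 + 7,730 + 3,090 = 24,110 m³
S = 495,933 / 24,110 = 20.5696 ppt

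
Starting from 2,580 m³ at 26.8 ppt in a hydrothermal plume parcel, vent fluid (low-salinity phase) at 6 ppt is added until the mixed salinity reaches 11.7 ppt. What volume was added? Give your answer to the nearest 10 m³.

6830 m³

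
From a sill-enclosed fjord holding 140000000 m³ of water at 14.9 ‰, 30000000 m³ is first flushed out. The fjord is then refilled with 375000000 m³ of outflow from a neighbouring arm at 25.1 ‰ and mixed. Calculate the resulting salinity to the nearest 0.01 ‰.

Remaining after removal: 110,000,000 m³ at 14.9 ‰ (salt = 1,639,000,000)
After addition: salt = 1,639,000,000 + 375,000,000×25.1 = 11,051,500,000; volume = 485,000,000 m³
S = 11,051,500,000 / 485,000,000 = 22.7866 ‰

22.79 ‰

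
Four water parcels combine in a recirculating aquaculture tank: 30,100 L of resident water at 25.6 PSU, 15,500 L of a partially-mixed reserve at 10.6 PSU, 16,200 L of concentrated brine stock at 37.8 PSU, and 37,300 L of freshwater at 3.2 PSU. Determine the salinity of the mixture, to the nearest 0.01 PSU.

16.82 PSU

By conservation of dissolved salt,
salt = 30,100×25.6 + 15,500×10.6 + 16,200×37.8 + 37,300×3.2 = 770,560 + 164,300 + 612,360 + 119,360 = 1,666,580
volume = 30,100 + 15,500 + 16,200 + 37,300 = 99,100 L
S = 1,666,580 / 99,100 = 16.8172 PSU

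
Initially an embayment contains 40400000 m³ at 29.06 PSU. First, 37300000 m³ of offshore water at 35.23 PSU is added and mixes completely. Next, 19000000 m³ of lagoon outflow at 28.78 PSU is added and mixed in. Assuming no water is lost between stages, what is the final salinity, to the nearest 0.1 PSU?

31.4 PSU

Salt balance:
Initial salt = 40,400,000×29.06 = 1,174,024,000
After stage 1: salt = 1,174,024,000 + 37,300,000×35.23 = 2,488,103,000; volume = 77,700,000 m³; S = 32.022 PSU
After stage 2: salt = 2,488,103,000 + 19,000,000×28.78 = 3,034,923,000; volume = 96,700,000 m³
S = 3,034,923,000 / 96,700,000 = 31.3849 PSU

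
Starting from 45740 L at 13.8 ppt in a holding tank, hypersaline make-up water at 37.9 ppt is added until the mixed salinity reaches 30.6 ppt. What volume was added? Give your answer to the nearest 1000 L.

105000 L

Salt balance: 45,740×13.8 + V×37.9 = (45,740+V)×30.6
631,212 + 37.9V = 1,399,644 + 30.6V
768,432 = 7.3V
V = 105,264.66 L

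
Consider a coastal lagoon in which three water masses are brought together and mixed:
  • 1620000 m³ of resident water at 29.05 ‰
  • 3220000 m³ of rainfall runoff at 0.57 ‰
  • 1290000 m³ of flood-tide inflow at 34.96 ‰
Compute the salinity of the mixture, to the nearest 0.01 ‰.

15.33 ‰

Total salt / total volume:
salt = 1,620,000×29.05 + 3,220,000×0.57 + 1,290,000×34.96 = 47,061,000 + 1,835,400 + 45,098,400 = 93,994,800
volume = 1,620,000 + 3,220,000 + 1,290,000 = 6,130,000 m³
S = 93,994,800 / 6,130,000 = 15.3336 ‰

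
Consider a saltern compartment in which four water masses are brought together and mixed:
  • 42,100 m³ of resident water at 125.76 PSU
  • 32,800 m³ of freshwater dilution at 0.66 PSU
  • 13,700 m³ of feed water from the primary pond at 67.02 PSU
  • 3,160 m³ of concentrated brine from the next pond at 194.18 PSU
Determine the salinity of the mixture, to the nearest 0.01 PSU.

Weighted by volume,
salt = 42,100×125.76 + 32,800×0.66 + 13,700×67.02 + 3,160×194.18 = 5,294,496 + 21,648 + 918,174 + 613,608.8 = 6,847,926.8
volume = 42,100 + 32,800 + 13,700 + 3,160 = 91,760 m³
S = 6,847,926.8 / 91,760 = 74.6287 PSU

74.63 PSU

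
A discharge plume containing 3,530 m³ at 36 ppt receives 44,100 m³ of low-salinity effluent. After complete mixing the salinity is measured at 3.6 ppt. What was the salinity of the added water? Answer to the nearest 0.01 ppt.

Salt balance: 3,530×36 + 44,100×S = 47,630×3.6
127,080 + 44,100·S = 171,468
S = (171,468 − 127,080) / 44,100 = 1.0065 ppt

1.01 ppt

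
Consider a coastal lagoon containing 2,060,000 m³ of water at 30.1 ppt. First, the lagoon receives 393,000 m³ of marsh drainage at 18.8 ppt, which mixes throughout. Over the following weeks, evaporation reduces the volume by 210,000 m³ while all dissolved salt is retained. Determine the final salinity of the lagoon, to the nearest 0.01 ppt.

30.94 ppt

After mixing: salt = 2,060,000×30.1 + 393,000×18.8 = 69,394,400; volume = 2,453,000 m³
After evaporation: salt unchanged = 69,394,400; volume = 2,453,000 − 210,000 = 2,243,000 m³
S = 69,394,400 / 2,243,000 = 30.9382 ppt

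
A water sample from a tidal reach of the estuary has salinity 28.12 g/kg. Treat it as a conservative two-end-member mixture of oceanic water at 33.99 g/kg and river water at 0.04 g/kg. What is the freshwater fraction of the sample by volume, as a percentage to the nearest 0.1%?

Let f be the freshwater fraction. Salt balance per unit volume:
f×0.04 + (1−f)×33.99 = 28.12
f = (33.99 − 28.12) / (33.99 − 0.04) = 5.87/33.95 = 0.1729

17.3%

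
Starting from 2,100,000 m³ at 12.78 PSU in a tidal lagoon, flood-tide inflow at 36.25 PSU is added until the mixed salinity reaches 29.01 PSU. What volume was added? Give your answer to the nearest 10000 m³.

4710000 m³

Salt balance: 2,100,000×12.78 + V×36.25 = (2,100,000+V)×29.01
26,838,000 + 36.25V = 60,921,000 + 29.01V
34,083,000 = 7.24V
V = 4,707,596.69 m³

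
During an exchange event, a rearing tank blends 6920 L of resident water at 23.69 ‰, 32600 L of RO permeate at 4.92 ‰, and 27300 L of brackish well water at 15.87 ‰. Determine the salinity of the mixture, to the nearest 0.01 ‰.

Salt balance:
salt = 6,920×23.69 + 32,600×4.92 + 27,300×15.87 = 163,934.8 + 160,392 + 433,251 = 757,577.8
volume = 6,920 + 32,600 + 27,300 = 66,820 L
S = 757,577.8 / 66,820 = 11.3376 ‰

11.34 ‰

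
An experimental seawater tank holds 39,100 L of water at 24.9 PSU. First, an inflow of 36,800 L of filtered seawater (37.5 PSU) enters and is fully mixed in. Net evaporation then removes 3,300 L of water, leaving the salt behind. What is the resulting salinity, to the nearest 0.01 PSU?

After mixing: salt = 39,100×24.9 + 36,800×37.5 = 2,353,590; volume = 75,900 L
After evaporation: salt unchanged = 2,353,590; volume = 75,900 − 3,300 = 72,600 L
S = 2,353,590 / 72,600 = 32.4186 PSU

32.42 PSU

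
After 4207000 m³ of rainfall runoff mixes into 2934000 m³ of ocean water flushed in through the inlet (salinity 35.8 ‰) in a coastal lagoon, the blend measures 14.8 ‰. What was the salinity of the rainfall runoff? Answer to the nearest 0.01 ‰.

0.15 ‰

Salt balance: 2,934,000×35.8 + 4,207,000×S = 7,141,000×14.8
105,037,200 + 4,207,000·S = 105,686,800
S = (105,686,800 − 105,037,200) / 4,207,000 = 0.1544 ‰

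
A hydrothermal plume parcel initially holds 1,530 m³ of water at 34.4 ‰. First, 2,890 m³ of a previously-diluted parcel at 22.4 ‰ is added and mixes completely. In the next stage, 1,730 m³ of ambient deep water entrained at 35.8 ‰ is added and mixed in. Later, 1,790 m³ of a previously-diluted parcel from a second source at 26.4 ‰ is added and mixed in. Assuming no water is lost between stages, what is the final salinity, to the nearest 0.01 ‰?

28.53 ‰

Mass of salt is conserved:
Initial salt = 1,530×34.4 = 52,632
After stage 1: salt = 52,632 + 2,890×22.4 = 117,368; volume = 4,420 m³; S = 26.554 ‰
After stage 2: salt = 117,368 + 1,730×35.8 = 179,302; volume = 6,150 m³; S = 29.155 ‰
After stage 3: salt = 179,302 + 1,790×26.4 = 226,558; volume = 7,940 m³
S = 226,558 / 7,940 = 28.5338 ‰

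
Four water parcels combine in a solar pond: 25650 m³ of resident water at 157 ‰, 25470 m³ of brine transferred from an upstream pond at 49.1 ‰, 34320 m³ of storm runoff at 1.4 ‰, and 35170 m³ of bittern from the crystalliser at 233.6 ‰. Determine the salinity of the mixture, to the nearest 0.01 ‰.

112.27 ‰

Total salt / total volume:
salt = 25,650×157 + 25,470×49.1 + 34,320×1.4 + 35,170×233.6 = 4,027,050 + 1,250,577 + 48,048 + 8,215,712 = 13,541,387
volume = 25,650 + 25,470 + 34,320 + 35,170 = 120,610 m³
S = 13,541,387 / 120,610 = 112.2742 ‰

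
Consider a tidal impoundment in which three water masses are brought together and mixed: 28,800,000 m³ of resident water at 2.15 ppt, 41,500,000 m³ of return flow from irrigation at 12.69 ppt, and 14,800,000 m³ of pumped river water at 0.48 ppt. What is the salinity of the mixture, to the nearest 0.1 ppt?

7.0 ppt

Weighted by volume,
salt = 28,800,000×2.15 + 41,500,000×12.69 + 14,800,000×0.48 = 61,920,000 + 526,635,000 + 7,104,000 = 595,659,000
volume = 28,800,000 + 41,500,000 + 14,800,000 = 85,100,000 m³
S = 595,659,000 / 85,100,000 = 7 ppt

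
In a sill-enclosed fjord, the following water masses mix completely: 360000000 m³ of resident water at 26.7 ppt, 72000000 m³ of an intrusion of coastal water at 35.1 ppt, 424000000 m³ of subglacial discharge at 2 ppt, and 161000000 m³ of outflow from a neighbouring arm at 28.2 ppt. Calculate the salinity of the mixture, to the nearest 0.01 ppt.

Total salt / total volume:
salt = 360,000,000×26.7 + 72,000,000×35.1 + 424,000,000×2 + 161,000,000×28.2 = 9,612,000,000 + 2,527,200,000 + 848,000,000 + 4,540,200,000 = 17,527,400,000
volume = 360,000,000 + 72,000,000 + 424,000,000 + 161,000,000 = 1,017,000,000 m³
S = 17,527,400,000 / 1,017,000,000 = 17.2344 ppt

17.23 ppt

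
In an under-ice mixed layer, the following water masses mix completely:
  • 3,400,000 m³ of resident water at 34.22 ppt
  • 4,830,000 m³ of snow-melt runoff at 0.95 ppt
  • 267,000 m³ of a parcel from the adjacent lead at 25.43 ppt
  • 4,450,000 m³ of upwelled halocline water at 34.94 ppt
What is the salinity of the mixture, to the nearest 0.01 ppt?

21.87 ppt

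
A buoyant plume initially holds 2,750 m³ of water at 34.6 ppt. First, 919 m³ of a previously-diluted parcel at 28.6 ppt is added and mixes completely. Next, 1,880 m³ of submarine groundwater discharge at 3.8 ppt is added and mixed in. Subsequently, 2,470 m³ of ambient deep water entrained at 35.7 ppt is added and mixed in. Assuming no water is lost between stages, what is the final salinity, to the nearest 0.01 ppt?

Salt balance:
Initial salt = 2,750×34.6 = 95,150
After stage 1: salt = 95,150 + 919×28.6 = 121,433.4; volume = 3,669 m³; S = 33.097 ppt
After stage 2: salt = 121,433.4 + 1,880×3.8 = 128,577.4; volume = 5,549 m³; S = 23.171 ppt
After stage 3: salt = 128,577.4 + 2,470×35.7 = 216,756.4; volume = 8,019 m³
S = 216,756.4 / 8,019 = 27.0304 ppt

27.03 ppt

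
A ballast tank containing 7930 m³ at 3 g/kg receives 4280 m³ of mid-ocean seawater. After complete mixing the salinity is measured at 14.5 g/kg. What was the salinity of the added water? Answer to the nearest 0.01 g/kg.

35.81 g/kg

Salt balance: 7,930×3 + 4,280×S = 12,210×14.5
23,790 + 4,280·S = 177,045
S = (177,045 − 23,790) / 4,280 = 35.8072 g/kg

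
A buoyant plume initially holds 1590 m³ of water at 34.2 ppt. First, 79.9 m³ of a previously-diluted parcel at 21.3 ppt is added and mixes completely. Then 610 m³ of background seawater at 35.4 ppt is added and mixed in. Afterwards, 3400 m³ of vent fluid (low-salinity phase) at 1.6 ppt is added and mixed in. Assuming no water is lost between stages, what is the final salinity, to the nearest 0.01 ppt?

Salt balance:
Initial salt = 1,590×34.2 = 54,378
After stage 1: salt = 54,378 + 79.9×21.3 = 56,079.87; volume = 1,669.9 m³; S = 33.583 ppt
After stage 2: salt = 56,079.87 + 610×35.4 = 77,673.87; volume = 2,279.9 m³; S = 34.069 ppt
After stage 3: salt = 77,673.87 + 3,400×1.6 = 83,113.87; volume = 5,679.9 m³
S = 83,113.87 / 5,679.9 = 14.633 ppt

14.63 ppt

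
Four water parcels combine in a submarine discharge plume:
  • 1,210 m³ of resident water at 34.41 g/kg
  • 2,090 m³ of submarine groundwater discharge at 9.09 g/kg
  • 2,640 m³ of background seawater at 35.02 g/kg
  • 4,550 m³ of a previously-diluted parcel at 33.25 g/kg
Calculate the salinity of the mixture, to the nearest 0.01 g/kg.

29.02 g/kg

Conserving salt mass:
salt = 1,210×34.41 + 2,090×9.09 + 2,640×35.02 + 4,550×33.25 = 41,636.1 + 18,998.1 + 92,452.8 + 151,287.5 = 304,374.5
volume = 1,210 + 2,090 + 2,640 + 4,550 = 10,490 m³
S = 304,374.5 / 10,490 = 29.0157 g/kg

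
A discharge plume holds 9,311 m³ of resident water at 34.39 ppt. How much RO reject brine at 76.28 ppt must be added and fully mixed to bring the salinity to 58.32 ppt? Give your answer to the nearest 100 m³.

12400 m³

Salt balance: 9,311×34.39 + V×76.28 = (9,311+V)×58.32
320,205.29 + 76.28V = 543,017.52 + 58.32V
222,812.23 = 17.96V
V = 12,406.03 m³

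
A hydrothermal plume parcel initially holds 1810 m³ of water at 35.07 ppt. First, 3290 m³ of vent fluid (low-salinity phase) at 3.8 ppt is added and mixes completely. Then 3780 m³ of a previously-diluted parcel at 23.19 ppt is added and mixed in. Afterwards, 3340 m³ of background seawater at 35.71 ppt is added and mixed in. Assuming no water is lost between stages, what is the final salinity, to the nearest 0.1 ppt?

23.2 ppt

Salt balance:
Initial salt = 1,810×35.07 = 63,476.7
After stage 1: salt = 63,476.7 + 3,290×3.8 = 75,978.7; volume = 5,100 m³; S = 14.898 ppt
After stage 2: salt = 75,978.7 + 3,780×23.19 = 163,636.9; volume = 8,880 m³; S = 18.428 ppt
After stage 3: salt = 163,636.9 + 3,340×35.71 = 282,908.3; volume = 12,220 m³
S = 282,908.3 / 12,220 = 23.1513 ppt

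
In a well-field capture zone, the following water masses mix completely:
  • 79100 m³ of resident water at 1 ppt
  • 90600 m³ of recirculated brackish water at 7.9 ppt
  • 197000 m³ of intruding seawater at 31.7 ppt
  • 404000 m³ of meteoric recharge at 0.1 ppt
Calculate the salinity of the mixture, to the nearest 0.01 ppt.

Weighted by volume,
salt = 79,100×1 + 90,600×7.9 + 197,000×31.7 + 404,000×0.1 = 79,100 + 715,740 + 6,244,900 + 40,400 = 7,080,140
volume = 79,100 + 90,600 + 197,000 + 404,000 = 770,700 m³
S = 7,080,140 / 770,700 = 9.1866 ppt

9.19 ppt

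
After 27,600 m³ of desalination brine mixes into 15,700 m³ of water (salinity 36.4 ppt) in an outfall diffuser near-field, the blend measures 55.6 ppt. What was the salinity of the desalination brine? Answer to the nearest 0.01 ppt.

66.52 ppt

Salt balance: 15,700×36.4 + 27,600×S = 43,300×55.6
571,480 + 27,600·S = 2,407,480
S = (2,407,480 − 571,480) / 27,600 = 66.5217 ppt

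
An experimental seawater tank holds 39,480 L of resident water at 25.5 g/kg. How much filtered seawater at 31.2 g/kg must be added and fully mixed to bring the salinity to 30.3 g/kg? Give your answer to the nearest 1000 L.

Salt balance: 39,480×25.5 + V×31.2 = (39,480+V)×30.3
1,006,740 + 31.2V = 1,196,244 + 30.3V
189,504 = 0.9V
V = 210,560 L

211000 L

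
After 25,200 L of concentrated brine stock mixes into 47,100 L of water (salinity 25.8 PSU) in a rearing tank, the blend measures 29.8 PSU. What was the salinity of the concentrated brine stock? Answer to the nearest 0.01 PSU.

Salt balance: 47,100×25.8 + 25,200×S = 72,300×29.8
1,215,180 + 25,200·S = 2,154,540
S = (2,154,540 − 1,215,180) / 25,200 = 37.2762 PSU

37.28 PSU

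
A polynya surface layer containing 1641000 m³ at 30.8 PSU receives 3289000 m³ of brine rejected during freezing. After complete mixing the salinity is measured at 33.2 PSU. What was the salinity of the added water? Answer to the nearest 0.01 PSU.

34.40 PSU

Salt balance: 1,641,000×30.8 + 3,289,000×S = 4,930,000×33.2
50,542,800 + 3,289,000·S = 163,676,000
S = (163,676,000 − 50,542,800) / 3,289,000 = 34.3974 PSU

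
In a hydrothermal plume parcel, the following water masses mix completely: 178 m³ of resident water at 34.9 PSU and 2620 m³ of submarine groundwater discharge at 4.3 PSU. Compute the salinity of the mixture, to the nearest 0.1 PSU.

6.2 PSU

Conserving salt mass:
salt = 178×34.9 + 2,620×4.3 = 6,212.2 + 11,266 = 17,478.2
volume = 178 + 2,620 = 2,798 m³
S = 17,478.2 / 2,798 = 6.247 PSU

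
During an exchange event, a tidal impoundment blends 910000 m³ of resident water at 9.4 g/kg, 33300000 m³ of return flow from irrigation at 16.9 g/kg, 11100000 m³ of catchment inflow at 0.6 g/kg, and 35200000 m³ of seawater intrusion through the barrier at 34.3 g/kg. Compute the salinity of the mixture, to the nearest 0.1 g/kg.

22.2 g/kg

Total salt / total volume:
salt = 910,000×9.4 + 33,300,000×16.9 + 11,100,000×0.6 + 35,200,000×34.3 = 8,554,000 + 562,770,000 + 6,660,000 + 1,207,360,000 = 1,785,344,000
volume = 910,000 + 33,300,000 + 11,100,000 + 35,200,000 = 80,510,000 m³
S = 1,785,344,000 / 80,510,000 = 22.175 g/kg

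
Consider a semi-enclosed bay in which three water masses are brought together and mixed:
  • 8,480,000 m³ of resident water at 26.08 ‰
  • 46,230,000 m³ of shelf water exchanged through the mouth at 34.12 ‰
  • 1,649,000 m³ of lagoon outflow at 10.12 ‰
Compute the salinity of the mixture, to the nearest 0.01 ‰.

32.21 ‰

Salt balance:
salt = 8,480,000×26.08 + 46,230,000×34.12 + 1,649,000×10.12 = 221,158,400 + 1,577,367,600 + 16,687,880 = 1,815,213,880
volume = 8,480,000 + 46,230,000 + 1,649,000 = 56,359,000 m³
S = 1,815,213,880 / 56,359,000 = 32.2081 ‰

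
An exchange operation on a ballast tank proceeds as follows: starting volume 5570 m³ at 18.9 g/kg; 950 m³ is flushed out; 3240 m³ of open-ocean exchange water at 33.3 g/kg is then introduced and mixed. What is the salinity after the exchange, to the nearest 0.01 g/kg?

24.84 g/kg

Remaining after removal: 4,620 m³ at 18.9 g/kg (salt = 87,318)
After addition: salt = 87,318 + 3,240×33.3 = 195,210; volume = 7,860 m³
S = 195,210 / 7,860 = 24.8359 g/kg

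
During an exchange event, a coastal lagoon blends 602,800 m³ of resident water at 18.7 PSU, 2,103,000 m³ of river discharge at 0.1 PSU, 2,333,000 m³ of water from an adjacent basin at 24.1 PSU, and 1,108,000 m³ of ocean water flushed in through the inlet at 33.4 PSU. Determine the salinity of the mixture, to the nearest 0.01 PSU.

17.04 PSU

Mass of salt is conserved:
salt = 602,800×18.7 + 2,103,000×0.1 + 2,333,000×24.1 + 1,108,000×33.4 = 11,272,360 + 210,300 + 56,225,300 + 37,007,200 = 104,715,160
volume = 602,800 + 2,103,000 + 2,333,000 + 1,108,000 = 6,146,800 m³
S = 104,715,160 / 6,146,800 = 17.0357 PSU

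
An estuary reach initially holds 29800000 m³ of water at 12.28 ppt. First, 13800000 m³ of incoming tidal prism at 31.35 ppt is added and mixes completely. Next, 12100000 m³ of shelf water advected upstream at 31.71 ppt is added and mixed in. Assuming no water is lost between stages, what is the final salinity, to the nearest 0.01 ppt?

Conserving salt mass:
Initial salt = 29,800,000×12.28 = 365,944,000
After stage 1: salt = 365,944,000 + 13,800,000×31.35 = 798,574,000; volume = 43,600,000 m³; S = 18.316 ppt
After stage 2: salt = 798,574,000 + 12,100,000×31.71 = 1,182,265,000; volume = 55,700,000 m³
S = 1,182,265,000 / 55,700,000 = 21.2256 ppt

21.23 ppt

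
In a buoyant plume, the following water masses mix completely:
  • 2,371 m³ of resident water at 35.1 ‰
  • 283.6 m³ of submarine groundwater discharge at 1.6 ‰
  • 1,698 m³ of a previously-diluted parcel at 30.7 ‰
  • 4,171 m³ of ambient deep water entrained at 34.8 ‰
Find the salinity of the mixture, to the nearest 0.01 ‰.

Total salt / total volume:
salt = 2,371×35.1 + 283.6×1.6 + 1,698×30.7 + 4,171×34.8 = 83,222.1 + 453.76 + 52,128.6 + 145,150.8 = 280,955.26
volume = 2,371 + 283.6 + 1,698 + 4,171 = 8,523.6 m³
S = 280,955.26 / 8,523.6 = 32.962 ‰

32.96 ‰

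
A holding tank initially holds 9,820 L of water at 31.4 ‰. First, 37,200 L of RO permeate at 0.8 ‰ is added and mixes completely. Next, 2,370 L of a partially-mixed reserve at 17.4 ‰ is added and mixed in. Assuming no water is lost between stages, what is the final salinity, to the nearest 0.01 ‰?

Mass of salt is conserved:
Initial salt = 9,820×31.4 = 308,348
After stage 1: salt = 308,348 + 37,200×0.8 = 338,108; volume = 47,020 L; S = 7.191 ‰
After stage 2: salt = 338,108 + 2,370×17.4 = 379,346; volume = 49,390 L
S = 379,346 / 49,390 = 7.6806 ‰

7.68 ‰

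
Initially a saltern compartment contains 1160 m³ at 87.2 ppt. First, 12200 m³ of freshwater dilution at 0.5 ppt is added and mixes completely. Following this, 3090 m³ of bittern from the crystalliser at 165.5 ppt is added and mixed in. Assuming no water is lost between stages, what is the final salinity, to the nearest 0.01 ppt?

Conserving salt mass:
Initial salt = 1,160×87.2 = 101,152
After stage 1: salt = 101,152 + 12,200×0.5 = 107,252; volume = 13,360 m³; S = 8.028 ppt
After stage 2: salt = 107,252 + 3,090×165.5 = 618,647; volume = 16,450 m³
S = 618,647 / 16,450 = 37.6077 ppt

37.61 ppt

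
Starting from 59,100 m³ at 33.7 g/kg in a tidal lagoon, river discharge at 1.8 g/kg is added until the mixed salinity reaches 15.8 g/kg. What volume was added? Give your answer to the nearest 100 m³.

Salt balance: 59,100×33.7 + V×1.8 = (59,100+V)×15.8
1,991,670 + 1.8V = 933,780 + 15.8V
1,057,890 = 14V
V = 75,563.57 m³

75600 m³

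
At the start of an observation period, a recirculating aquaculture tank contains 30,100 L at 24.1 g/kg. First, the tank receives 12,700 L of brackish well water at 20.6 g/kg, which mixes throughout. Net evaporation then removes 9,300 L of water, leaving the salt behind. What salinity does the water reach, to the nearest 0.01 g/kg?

29.46 g/kg

After mixing: salt = 30,100×24.1 + 12,700×20.6 = 987,030; volume = 42,800 L
After evaporation: salt unchanged = 987,030; volume = 42,800 − 9,300 = 33,500 L
S = 987,030 / 33,500 = 29.4636 g/kg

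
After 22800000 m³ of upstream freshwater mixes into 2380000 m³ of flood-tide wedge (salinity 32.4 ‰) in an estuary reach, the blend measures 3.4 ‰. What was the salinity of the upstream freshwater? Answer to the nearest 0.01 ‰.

0.37 ‰

Salt balance: 2,380,000×32.4 + 22,800,000×S = 25,180,000×3.4
77,112,000 + 22,800,000·S = 85,612,000
S = (85,612,000 − 77,112,000) / 22,800,000 = 0.3728 ‰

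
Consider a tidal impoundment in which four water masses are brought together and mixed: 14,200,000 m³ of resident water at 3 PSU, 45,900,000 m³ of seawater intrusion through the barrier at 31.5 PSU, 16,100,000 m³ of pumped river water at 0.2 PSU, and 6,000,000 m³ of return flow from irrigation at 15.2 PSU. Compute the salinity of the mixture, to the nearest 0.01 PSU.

Mass of salt is conserved:
salt = 14,200,000×3 + 45,900,000×31.5 + 16,100,000×0.2 + 6,000,000×15.2 = 42,600,000 + 1,445,850,000 + 3,220,000 + 91,200,000 = 1,582,870,000
volume = 14,200,000 + 45,900,000 + 16,100,000 + 6,000,000 = 82,200,000 m³
S = 1,582,870,000 / 82,200,000 = 19.2563 PSU

19.26 PSU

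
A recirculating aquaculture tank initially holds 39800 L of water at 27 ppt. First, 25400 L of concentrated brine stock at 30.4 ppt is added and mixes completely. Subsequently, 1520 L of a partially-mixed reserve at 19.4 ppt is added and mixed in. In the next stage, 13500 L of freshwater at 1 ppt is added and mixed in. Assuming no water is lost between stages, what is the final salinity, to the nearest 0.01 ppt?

23.56 ppt

Total salt / total volume:
Initial salt = 39,800×27 = 1,074,600
After stage 1: salt = 1,074,600 + 25,400×30.4 = 1,846,760; volume = 65,200 L; S = 28.325 ppt
After stage 2: salt = 1,846,760 + 1,520×19.4 = 1,876,248; volume = 66,720 L; S = 28.121 ppt
After stage 3: salt = 1,876,248 + 13,500×1 = 1,889,748; volume = 80,220 L
S = 1,889,748 / 80,220 = 23.5571 ppt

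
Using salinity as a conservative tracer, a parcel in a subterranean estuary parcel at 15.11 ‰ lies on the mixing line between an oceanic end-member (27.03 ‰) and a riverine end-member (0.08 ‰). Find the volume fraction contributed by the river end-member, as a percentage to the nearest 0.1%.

44.2%

Let f be the freshwater fraction. Salt balance per unit volume:
f×0.08 + (1−f)×27.03 = 15.11
f = (27.03 − 15.11) / (27.03 − 0.08) = 11.92/26.95 = 0.4423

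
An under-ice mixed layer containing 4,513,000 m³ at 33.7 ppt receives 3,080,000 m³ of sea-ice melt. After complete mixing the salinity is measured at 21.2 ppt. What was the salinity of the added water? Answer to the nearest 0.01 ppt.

Salt balance: 4,513,000×33.7 + 3,080,000×S = 7,593,000×21.2
152,088,100 + 3,080,000·S = 160,971,600
S = (160,971,600 − 152,088,100) / 3,080,000 = 2.8843 ppt

2.88 ppt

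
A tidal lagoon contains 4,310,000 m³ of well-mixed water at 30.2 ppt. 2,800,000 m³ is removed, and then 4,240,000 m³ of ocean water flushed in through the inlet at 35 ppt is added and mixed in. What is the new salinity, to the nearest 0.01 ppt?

33.74 ppt

Remaining after removal: 1,510,000 m³ at 30.2 ppt (salt = 45,602,000)
After addition: salt = 45,602,000 + 4,240,000×35 = 194,002,000; volume = 5,750,000 m³
S = 194,002,000 / 5,750,000 = 33.7395 ppt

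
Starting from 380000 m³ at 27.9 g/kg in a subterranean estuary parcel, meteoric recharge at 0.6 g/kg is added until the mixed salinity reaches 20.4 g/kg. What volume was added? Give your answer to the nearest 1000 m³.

144000 m³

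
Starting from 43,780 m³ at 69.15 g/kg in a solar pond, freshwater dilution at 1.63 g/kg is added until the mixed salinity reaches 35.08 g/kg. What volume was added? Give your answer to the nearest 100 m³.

44600 m³

Salt balance: 43,780×69.15 + V×1.63 = (43,780+V)×35.08
3,027,387 + 1.63V = 1,535,802.4 + 35.08V
1,491,584.6 = 33.45V
V = 44,591.47 m³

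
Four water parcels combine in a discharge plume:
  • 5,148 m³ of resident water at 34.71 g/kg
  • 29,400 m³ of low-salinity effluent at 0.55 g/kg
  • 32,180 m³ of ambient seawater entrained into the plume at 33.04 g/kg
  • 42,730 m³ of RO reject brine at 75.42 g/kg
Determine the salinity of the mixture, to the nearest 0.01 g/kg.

40.94 g/kg

Mass of salt is conserved:
salt = 5,148×34.71 + 29,400×0.55 + 32,180×33.04 + 42,730×75.42 = 178,687.08 + 16,170 + 1,063,227.2 + 3,222,696.6 = 4,480,780.88
volume = 5,148 + 29,400 + 32,180 + 42,730 = 109,458 m³
S = 4,480,780.88 / 109,458 = 40.9361 g/kg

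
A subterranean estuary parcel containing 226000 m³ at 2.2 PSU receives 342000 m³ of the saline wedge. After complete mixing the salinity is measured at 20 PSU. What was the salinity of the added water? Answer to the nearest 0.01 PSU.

31.76 PSU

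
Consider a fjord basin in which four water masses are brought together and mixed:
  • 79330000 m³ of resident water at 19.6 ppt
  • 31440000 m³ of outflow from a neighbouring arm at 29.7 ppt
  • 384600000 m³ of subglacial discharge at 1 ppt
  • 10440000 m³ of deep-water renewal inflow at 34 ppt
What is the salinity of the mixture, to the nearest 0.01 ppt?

By conservation of dissolved salt,
salt = 79,330,000×19.6 + 31,440,000×29.7 + 384,600,000×1 + 10,440,000×34 = 1,554,868,000 + 933,768,000 + 384,600,000 + 354,960,000 = 3,228,196,000
volume = 79,330,000 + 31,440,000 + 384,600,000 + 10,440,000 = 505,810,000 m³
S = 3,228,196,000 / 505,810,000 = 6.3822 ppt

6.38 ppt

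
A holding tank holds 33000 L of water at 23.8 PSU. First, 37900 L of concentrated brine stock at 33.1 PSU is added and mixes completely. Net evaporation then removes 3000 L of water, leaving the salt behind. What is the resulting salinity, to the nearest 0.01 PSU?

30.04 PSU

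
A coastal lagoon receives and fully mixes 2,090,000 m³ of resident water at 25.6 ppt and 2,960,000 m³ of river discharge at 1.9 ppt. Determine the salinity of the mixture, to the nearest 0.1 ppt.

Conserving salt mass:
salt = 2,090,000×25.6 + 2,960,000×1.9 = 53,504,000 + 5,624,000 = 59,128,000
volume = 2,090,000 + 2,960,000 = 5,050,000 m³
S = 59,128,000 / 5,050,000 = 11.709 ppt

11.7 ppt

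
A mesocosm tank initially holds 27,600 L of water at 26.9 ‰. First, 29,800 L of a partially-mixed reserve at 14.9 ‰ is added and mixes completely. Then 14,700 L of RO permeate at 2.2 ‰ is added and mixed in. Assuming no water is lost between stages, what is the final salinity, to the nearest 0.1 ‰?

16.9 ‰

By conservation of dissolved salt,
Initial salt = 27,600×26.9 = 742,440
After stage 1: salt = 742,440 + 29,800×14.9 = 1,186,460; volume = 57,400 L; S = 20.67 ‰
After stage 2: salt = 1,186,460 + 14,700×2.2 = 1,218,800; volume = 72,100 L
S = 1,218,800 / 72,100 = 16.9043 ‰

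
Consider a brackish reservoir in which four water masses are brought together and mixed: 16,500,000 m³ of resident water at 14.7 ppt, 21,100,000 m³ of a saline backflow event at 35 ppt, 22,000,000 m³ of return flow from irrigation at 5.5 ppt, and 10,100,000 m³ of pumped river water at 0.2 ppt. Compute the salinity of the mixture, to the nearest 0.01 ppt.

15.84 ppt

By conservation of dissolved salt,
salt = 16,500,000×14.7 + 21,100,000×35 + 22,000,000×5.5 + 10,100,000×0.2 = 242,550,000 + 738,500,000 + 121,000,000 + 2,020,000 = 1,104,070,000
volume = 16,500,000 + 21,100,000 + 22,000,000 + 10,100,000 = 69,700,000 m³
S = 1,104,070,000 / 69,700,000 = 15.8403 ppt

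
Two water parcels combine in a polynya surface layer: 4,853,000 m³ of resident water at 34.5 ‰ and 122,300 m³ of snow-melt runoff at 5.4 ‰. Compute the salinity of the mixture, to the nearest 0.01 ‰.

33.78 ‰

Salt balance:
salt = 4,853,000×34.5 + 122,300×5.4 = 167,428,500 + 660,420 = 168,088,920
volume = 4,853,000 + 122,300 = 4,975,300 m³
S = 168,088,920 / 4,975,300 = 33.7847 ‰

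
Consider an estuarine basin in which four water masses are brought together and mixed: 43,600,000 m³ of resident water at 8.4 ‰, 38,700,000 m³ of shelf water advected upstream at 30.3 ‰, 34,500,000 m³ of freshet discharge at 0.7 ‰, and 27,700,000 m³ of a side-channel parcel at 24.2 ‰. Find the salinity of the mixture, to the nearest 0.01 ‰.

Salt balance:
salt = 43,600,000×8.4 + 38,700,000×30.3 + 34,500,000×0.7 + 27,700,000×24.2 = 366,240,000 + 1,172,610,000 + 24,150,000 + 670,340,000 = 2,233,340,000
volume = 43,600,000 + 38,700,000 + 34,500,000 + 27,700,000 = 144,500,000 m³
S = 2,233,340,000 / 144,500,000 = 15.4556 ‰

15.46 ‰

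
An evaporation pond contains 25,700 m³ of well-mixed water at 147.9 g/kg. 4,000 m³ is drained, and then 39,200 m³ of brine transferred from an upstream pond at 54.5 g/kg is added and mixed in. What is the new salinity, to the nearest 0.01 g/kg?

Remaining after removal: 21,700 m³ at 147.9 g/kg (salt = 3,209,430)
After addition: salt = 3,209,430 + 39,200×54.5 = 5,345,830; volume = 60,900 m³
S = 5,345,830 / 60,900 = 87.7805 g/kg

87.78 g/kg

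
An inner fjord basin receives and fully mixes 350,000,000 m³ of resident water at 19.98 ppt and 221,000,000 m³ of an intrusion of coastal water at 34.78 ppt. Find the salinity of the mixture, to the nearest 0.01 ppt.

Weighted by volume,
salt = 350,000,000×19.98 + 221,000,000×34.78 = 6,993,000,000 + 7,686,380,000 = 14,679,380,000
volume = 350,000,000 + 221,000,000 = 571,000,000 m³
S = 14,679,380,000 / 571,000,000 = 25.7082 ppt

25.71 ppt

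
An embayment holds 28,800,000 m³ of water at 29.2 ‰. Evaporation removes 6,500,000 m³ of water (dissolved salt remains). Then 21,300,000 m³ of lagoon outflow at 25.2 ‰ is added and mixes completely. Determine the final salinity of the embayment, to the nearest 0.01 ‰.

After evaporation: salt = 28,800,000×29.2 = 840,960,000; volume = 28,800,000 − 6,500,000 = 22,300,000 m³
After mixing: salt = 840,960,000 + 21,300,000×25.2 = 1,377,720,000; volume = 22,300,000 + 21,300,000 = 43,600,000 m³
S = 1,377,720,000 / 43,600,000 = 31.5991 ‰

31.60 ‰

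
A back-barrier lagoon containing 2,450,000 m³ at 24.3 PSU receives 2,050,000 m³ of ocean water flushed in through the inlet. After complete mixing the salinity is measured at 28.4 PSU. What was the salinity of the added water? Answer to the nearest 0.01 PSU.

Salt balance: 2,450,000×24.3 + 2,050,000×S = 4,500,000×28.4
59,535,000 + 2,050,000·S = 127,800,000
S = (127,800,000 − 59,535,000) / 2,050,000 = 33.3 PSU

33.30 PSU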